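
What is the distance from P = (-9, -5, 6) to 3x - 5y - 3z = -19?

distance = |a·x₀ + b·y₀ + c·z₀ - d| / √(a² + b² + c²)
  = |3·(-9) + (-5)·(-5) + (-3)·6 - (-19)| / √(3² + (-5)² + (-3)²)
  = |-27 + 25 - 18 + 19| / √(9 + 25 + 9)
  = |-1| / √43
  = 1 / 6.557
  ≈ 0.1525

0.1525


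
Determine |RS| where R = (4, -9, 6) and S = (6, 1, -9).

d = √[(x₂-x₁)² + (y₂-y₁)² + (z₂-z₁)²]
  = √[2² + 10² + (-15)²]
  = √[4 + 100 + 225]
  = √329
  ≈ 18.14

18.14


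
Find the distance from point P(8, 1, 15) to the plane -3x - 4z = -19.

distance = |a·x₀ + b·y₀ + c·z₀ - d| / √(a² + b² + c²)
  = |(-3)·8 + 0·1 + (-4)·15 - (-19)| / √((-3)² + 0² + (-4)²)
  = |-24 + 0 - 60 + 19| / √(9 + 0 + 16)
  = |-65| / √25
  = 65 / 5
  ≈ 13

13


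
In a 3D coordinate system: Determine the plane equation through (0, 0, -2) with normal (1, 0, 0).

The plane through P with normal n = (a, b, c) satisfies n·(r - P) = 0,
i.e. ax + by + cz = a·x₀ + b·y₀ + c·z₀.
d = 1·0 + 0·0 + 0·(-2)
  = 0 + 0 + 0
  = 0
Equation: x = 0

x = 0


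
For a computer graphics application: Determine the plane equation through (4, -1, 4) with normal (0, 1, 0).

The plane through P with normal n = (a, b, c) satisfies n·(r - P) = 0,
i.e. ax + by + cz = a·x₀ + b·y₀ + c·z₀.
d = 0·4 + 1·(-1) + 0·4
  = 0 - 1 + 0
  = -1
Equation: y = -1

y = -1


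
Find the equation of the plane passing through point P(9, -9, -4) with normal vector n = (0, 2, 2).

The plane through P with normal n = (a, b, c) satisfies n·(r - P) = 0,
i.e. ax + by + cz = a·x₀ + b·y₀ + c·z₀.
d = 0·9 + 2·(-9) + 2·(-4)
  = 0 - 18 - 8
  = -26
Equation: 2y + 2z = -26

2y + 2z = -26


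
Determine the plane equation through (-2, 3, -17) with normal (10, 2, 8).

The plane through P with normal n = (a, b, c) satisfies n·(r - P) = 0,
i.e. ax + by + cz = a·x₀ + b·y₀ + c·z₀.
d = 10·(-2) + 2·3 + 8·(-17)
  = -20 + 6 - 136
  = -150
Equation: 10x + 2y + 8z = -150

10x + 2y + 8z = -150


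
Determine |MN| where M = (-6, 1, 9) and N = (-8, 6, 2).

d = √[(x₂-x₁)² + (y₂-y₁)² + (z₂-z₁)²]
  = √[(-2)² + 5² + (-7)²]
  = √[4 + 25 + 49]
  = √78
  ≈ 8.832

8.832


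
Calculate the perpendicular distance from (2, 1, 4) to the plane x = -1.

distance = |a·x₀ + b·y₀ + c·z₀ - d| / √(a² + b² + c²)
  = |1·2 + 0·1 + 0·4 - (-1)| / √(1² + 0² + 0²)
  = |2 + 0 + 0 + 1| / √(1 + 0 + 0)
  = |3| / √1
  = 3 / 1
  ≈ 3

3


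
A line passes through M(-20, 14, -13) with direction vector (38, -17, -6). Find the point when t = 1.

P(t) = M + t·d
  = (-20 + 38·1, 14 + (-17)·1, -13 + (-6)·1)
  = (-20 + 38, 14 - 17, -13 - 6)
  = (18, -3, -19)

(18, -3, -19)


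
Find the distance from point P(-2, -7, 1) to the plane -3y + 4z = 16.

distance = |a·x₀ + b·y₀ + c·z₀ - d| / √(a² + b² + c²)
  = |0·(-2) + (-3)·(-7) + 4·1 - 16| / √(0² + (-3)² + 4²)
  = |0 + 21 + 4 - 16| / √(0 + 9 + 16)
  = |9| / √25
  = 9 / 5
  ≈ 1.8

1.8


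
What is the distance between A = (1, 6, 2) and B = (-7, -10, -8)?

d = √[(x₂-x₁)² + (y₂-y₁)² + (z₂-z₁)²]
  = √[(-8)² + (-16)² + (-10)²]
  = √[64 + 256 + 100]
  = √420
  ≈ 20.49

20.49


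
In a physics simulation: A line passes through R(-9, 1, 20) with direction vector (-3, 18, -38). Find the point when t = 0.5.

P(t) = R + t·d
  = (-9 + (-3)·0.5, 1 + 18·0.5, 20 + (-38)·0.5)
  = (-9 - 1.5, 1 + 9, 20 - 19)
  = (-10.5, 10, 1)

(-10.5, 10, 1)


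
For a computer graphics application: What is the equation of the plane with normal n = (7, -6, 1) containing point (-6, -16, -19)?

The plane through P with normal n = (a, b, c) satisfies n·(r - P) = 0,
i.e. ax + by + cz = a·x₀ + b·y₀ + c·z₀.
d = 7·(-6) + (-6)·(-16) + 1·(-19)
  = -42 + 96 - 19
  = 35
Equation: 7x - 6y + z = 35

7x - 6y + z = 35


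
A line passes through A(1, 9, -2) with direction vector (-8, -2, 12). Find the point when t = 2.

P(t) = A + t·d
  = (1 + (-8)·2, 9 + (-2)·2, -2 + 12·2)
  = (1 - 16, 9 - 4, -2 + 24)
  = (-15, 5, 22)

(-15, 5, 22)


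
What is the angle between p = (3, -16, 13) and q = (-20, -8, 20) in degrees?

p·q = 3·(-20) + (-16)·(-8) + 13·20 = -60 + 128 + 260 = 328
|p| = √(3² + (-16)² + 13²) = √434 ≈ 20.83
|q| = √((-20)² + (-8)² + 20²) = √864 ≈ 29.39
cos θ = (p·q)/(|p||q|) = 328/(20.83·29.39) ≈ 0.5356
θ = arccos(0.5356) ≈ 57.61°

57.61°


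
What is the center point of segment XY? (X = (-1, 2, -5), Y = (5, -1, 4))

M = ((x₁+x₂)/2, (y₁+y₂)/2, (z₁+z₂)/2)
  = ((-1 + 5)/2, (2 - 1)/2, (-5 + 4)/2)
  = (4/2, 1/2, -1/2)
  = (2, 0.5, -0.5)

(2, 0.5, -0.5)


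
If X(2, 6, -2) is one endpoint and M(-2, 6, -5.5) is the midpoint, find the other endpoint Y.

Y = 2M - X
  = (2·(-2) - 2, 2·6 - 6, 2·(-5.5) - (-2))
  = (-4 - 2, 12 - 6, -11 + 2)
  = (-6, 6, -9)

(-6, 6, -9)


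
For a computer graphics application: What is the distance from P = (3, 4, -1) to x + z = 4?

distance = |a·x₀ + b·y₀ + c·z₀ - d| / √(a² + b² + c²)
  = |1·3 + 0·4 + 1·(-1) - 4| / √(1² + 0² + 1²)
  = |3 + 0 - 1 - 4| / √(1 + 0 + 1)
  = |-2| / √2
  = 2 / 1.414
  ≈ 1.414

1.414


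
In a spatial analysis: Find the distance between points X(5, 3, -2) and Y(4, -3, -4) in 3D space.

d = √[(x₂-x₁)² + (y₂-y₁)² + (z₂-z₁)²]
  = √[(-1)² + (-6)² + (-2)²]
  = √[1 + 36 + 4]
  = √41
  ≈ 6.403

6.403


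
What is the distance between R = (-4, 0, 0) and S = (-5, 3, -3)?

d = √[(x₂-x₁)² + (y₂-y₁)² + (z₂-z₁)²]
  = √[(-1)² + 3² + (-3)²]
  = √[1 + 9 + 9]
  = √19
  ≈ 4.359

4.359


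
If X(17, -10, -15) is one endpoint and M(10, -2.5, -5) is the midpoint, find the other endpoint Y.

Y = 2M - X
  = (2·10 - 17, 2·(-2.5) - (-10), 2·(-5) - (-15))
  = (20 - 17, -5 + 10, -10 + 15)
  = (3, 5, 5)

(3, 5, 5)


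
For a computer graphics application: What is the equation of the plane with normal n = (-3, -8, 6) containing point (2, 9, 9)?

The plane through P with normal n = (a, b, c) satisfies n·(r - P) = 0,
i.e. ax + by + cz = a·x₀ + b·y₀ + c·z₀.
d = (-3)·2 + (-8)·9 + 6·9
  = -6 - 72 + 54
  = -24
Equation: -3x - 8y + 6z = -24

-3x - 8y + 6z = -24


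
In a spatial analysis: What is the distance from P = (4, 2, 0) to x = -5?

distance = |a·x₀ + b·y₀ + c·z₀ - d| / √(a² + b² + c²)
  = |1·4 + 0·2 + 0·0 - (-5)| / √(1² + 0² + 0²)
  = |4 + 0 + 0 + 5| / √(1 + 0 + 0)
  = |9| / √1
  = 9 / 1
  ≈ 9

9


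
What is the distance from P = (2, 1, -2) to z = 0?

distance = |a·x₀ + b·y₀ + c·z₀ - d| / √(a² + b² + c²)
  = |0·2 + 0·1 + 1·(-2) - 0| / √(0² + 0² + 1²)
  = |0 + 0 - 2 + 0| / √(0 + 0 + 1)
  = |-2| / √1
  = 2 / 1
  ≈ 2

2


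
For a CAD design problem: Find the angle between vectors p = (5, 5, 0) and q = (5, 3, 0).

p·q = 5·5 + 5·3 + 0·0 = 25 + 15 + 0 = 40
|p| = √(5² + 5² + 0²) = √50 ≈ 7.071
|q| = √(5² + 3² + 0²) = √34 ≈ 5.831
cos θ = (p·q)/(|p||q|) = 40/(7.071·5.831) ≈ 0.9701
θ = arccos(0.9701) ≈ 14.04°

14.04°


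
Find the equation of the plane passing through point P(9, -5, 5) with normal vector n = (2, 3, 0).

The plane through P with normal n = (a, b, c) satisfies n·(r - P) = 0,
i.e. ax + by + cz = a·x₀ + b·y₀ + c·z₀.
d = 2·9 + 3·(-5) + 0·5
  = 18 - 15 + 0
  = 3
Equation: 2x + 3y = 3

2x + 3y = 3


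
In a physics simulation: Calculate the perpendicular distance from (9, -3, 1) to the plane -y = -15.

distance = |a·x₀ + b·y₀ + c·z₀ - d| / √(a² + b² + c²)
  = |0·9 + (-1)·(-3) + 0·1 - (-15)| / √(0² + (-1)² + 0²)
  = |0 + 3 + 0 + 15| / √(0 + 1 + 0)
  = |18| / √1
  = 18 / 1
  ≈ 18

18


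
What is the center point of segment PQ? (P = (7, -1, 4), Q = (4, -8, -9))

M = ((x₁+x₂)/2, (y₁+y₂)/2, (z₁+z₂)/2)
  = ((7 + 4)/2, (-1 - 8)/2, (4 - 9)/2)
  = (11/2, -9/2, -5/2)
  = (5.5, -4.5, -2.5)

(5.5, -4.5, -2.5)


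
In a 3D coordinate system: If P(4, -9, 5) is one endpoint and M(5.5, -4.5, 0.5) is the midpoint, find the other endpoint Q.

Q = 2M - P
  = (2·5.5 - 4, 2·(-4.5) - (-9), 2·0.5 - 5)
  = (11 - 4, -9 + 9, 1 - 5)
  = (7, 0, -4)

(7, 0, -4)


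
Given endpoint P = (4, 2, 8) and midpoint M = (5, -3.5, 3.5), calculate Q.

Q = 2M - P
  = (2·5 - 4, 2·(-3.5) - 2, 2·3.5 - 8)
  = (10 - 4, -7 - 2, 7 - 8)
  = (6, -9, -1)

(6, -9, -1)


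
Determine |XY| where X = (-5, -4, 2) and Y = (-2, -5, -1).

d = √[(x₂-x₁)² + (y₂-y₁)² + (z₂-z₁)²]
  = √[3² + (-1)² + (-3)²]
  = √[9 + 1 + 9]
  = √19
  ≈ 4.359

4.359


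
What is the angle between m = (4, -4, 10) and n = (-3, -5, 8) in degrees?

m·n = 4·(-3) + (-4)·(-5) + 10·8 = -12 + 20 + 80 = 88
|m| = √(4² + (-4)² + 10²) = √132 ≈ 11.49
|n| = √((-3)² + (-5)² + 8²) = √98 ≈ 9.899
cos θ = (m·n)/(|m||n|) = 88/(11.49·9.899) ≈ 0.7737
θ = arccos(0.7737) ≈ 39.31°

39.31°


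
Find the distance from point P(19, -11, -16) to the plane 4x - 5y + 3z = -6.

distance = |a·x₀ + b·y₀ + c·z₀ - d| / √(a² + b² + c²)
  = |4·19 + (-5)·(-11) + 3·(-16) - (-6)| / √(4² + (-5)² + 3²)
  = |76 + 55 - 48 + 6| / √(16 + 25 + 9)
  = |89| / √50
  = 89 / 7.071
  ≈ 12.59

12.59


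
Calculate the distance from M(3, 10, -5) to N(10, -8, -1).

d = √[(x₂-x₁)² + (y₂-y₁)² + (z₂-z₁)²]
  = √[7² + (-18)² + 4²]
  = √[49 + 324 + 16]
  = √389
  ≈ 19.72

19.72


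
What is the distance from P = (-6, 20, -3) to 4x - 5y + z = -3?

distance = |a·x₀ + b·y₀ + c·z₀ - d| / √(a² + b² + c²)
  = |4·(-6) + (-5)·20 + 1·(-3) - (-3)| / √(4² + (-5)² + 1²)
  = |-24 - 100 - 3 + 3| / √(16 + 25 + 1)
  = |-124| / √42
  = 124 / 6.481
  ≈ 19.13

19.13


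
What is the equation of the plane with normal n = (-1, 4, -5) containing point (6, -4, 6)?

The plane through P with normal n = (a, b, c) satisfies n·(r - P) = 0,
i.e. ax + by + cz = a·x₀ + b·y₀ + c·z₀.
d = (-1)·6 + 4·(-4) + (-5)·6
  = -6 - 16 - 30
  = -52
Equation: -x + 4y - 5z = -52

-x + 4y - 5z = -52


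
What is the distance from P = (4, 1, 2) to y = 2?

distance = |a·x₀ + b·y₀ + c·z₀ - d| / √(a² + b² + c²)
  = |0·4 + 1·1 + 0·2 - 2| / √(0² + 1² + 0²)
  = |0 + 1 + 0 - 2| / √(0 + 1 + 0)
  = |-1| / √1
  = 1 / 1
  ≈ 1

1


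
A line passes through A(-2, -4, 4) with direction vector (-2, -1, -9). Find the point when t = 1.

P(t) = A + t·d
  = (-2 + (-2)·1, -4 + (-1)·1, 4 + (-9)·1)
  = (-2 - 2, -4 - 1, 4 - 9)
  = (-4, -5, -5)

(-4, -5, -5)


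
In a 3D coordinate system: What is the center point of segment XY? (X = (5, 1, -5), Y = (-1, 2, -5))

M = ((x₁+x₂)/2, (y₁+y₂)/2, (z₁+z₂)/2)
  = ((5 - 1)/2, (1 + 2)/2, (-5 - 5)/2)
  = (4/2, 3/2, -10/2)
  = (2, 1.5, -5)

(2, 1.5, -5)


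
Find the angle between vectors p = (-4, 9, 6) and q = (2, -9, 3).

p·q = (-4)·2 + 9·(-9) + 6·3 = -8 - 81 + 18 = -71
|p| = √((-4)² + 9² + 6²) = √133 ≈ 11.53
|q| = √(2² + (-9)² + 3²) = √94 ≈ 9.695
cos θ = (p·q)/(|p||q|) = -71/(11.53·9.695) ≈ -0.635
θ = arccos(-0.635) ≈ 129.4°

129.4°


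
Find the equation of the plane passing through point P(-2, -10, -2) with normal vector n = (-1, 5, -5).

The plane through P with normal n = (a, b, c) satisfies n·(r - P) = 0,
i.e. ax + by + cz = a·x₀ + b·y₀ + c·z₀.
d = (-1)·(-2) + 5·(-10) + (-5)·(-2)
  = 2 - 50 + 10
  = -38
Equation: -x + 5y - 5z = -38

-x + 5y - 5z = -38


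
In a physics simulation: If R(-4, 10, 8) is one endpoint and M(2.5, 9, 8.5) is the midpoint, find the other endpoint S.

S = 2M - R
  = (2·2.5 - (-4), 2·9 - 10, 2·8.5 - 8)
  = (5 + 4, 18 - 10, 17 - 8)
  = (9, 8, 9)

(9, 8, 9)


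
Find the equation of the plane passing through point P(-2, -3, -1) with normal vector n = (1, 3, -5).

The plane through P with normal n = (a, b, c) satisfies n·(r - P) = 0,
i.e. ax + by + cz = a·x₀ + b·y₀ + c·z₀.
d = 1·(-2) + 3·(-3) + (-5)·(-1)
  = -2 - 9 + 5
  = -6
Equation: x + 3y - 5z = -6

x + 3y - 5z = -6


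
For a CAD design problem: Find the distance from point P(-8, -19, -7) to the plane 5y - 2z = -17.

distance = |a·x₀ + b·y₀ + c·z₀ - d| / √(a² + b² + c²)
  = |0·(-8) + 5·(-19) + (-2)·(-7) - (-17)| / √(0² + 5² + (-2)²)
  = |0 - 95 + 14 + 17| / √(0 + 25 + 4)
  = |-64| / √29
  = 64 / 5.385
  ≈ 11.88

11.88


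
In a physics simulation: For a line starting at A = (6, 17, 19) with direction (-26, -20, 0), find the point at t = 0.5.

P(t) = A + t·d
  = (6 + (-26)·0.5, 17 + (-20)·0.5, 19 + 0·0.5)
  = (6 - 13, 17 - 10, 19 + 0)
  = (-7, 7, 19)

(-7, 7, 19)


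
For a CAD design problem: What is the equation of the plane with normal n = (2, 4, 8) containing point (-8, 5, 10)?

The plane through P with normal n = (a, b, c) satisfies n·(r - P) = 0,
i.e. ax + by + cz = a·x₀ + b·y₀ + c·z₀.
d = 2·(-8) + 4·5 + 8·10
  = -16 + 20 + 80
  = 84
Equation: 2x + 4y + 8z = 84

2x + 4y + 8z = 84


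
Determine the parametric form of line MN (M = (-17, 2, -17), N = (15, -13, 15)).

Direction vector d = N - M = (15 + 17, -13 - 2, 15 + 17) = (32, -15, 32)
Parametric form r = M + t·d:
x = -17 + 32t, y = 2 - 15t, z = -17 + 32t

x = -17 + 32t, y = 2 - 15t, z = -17 + 32t


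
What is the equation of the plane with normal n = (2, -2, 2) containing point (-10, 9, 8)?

The plane through P with normal n = (a, b, c) satisfies n·(r - P) = 0,
i.e. ax + by + cz = a·x₀ + b·y₀ + c·z₀.
d = 2·(-10) + (-2)·9 + 2·8
  = -20 - 18 + 16
  = -22
Equation: 2x - 2y + 2z = -22

2x - 2y + 2z = -22


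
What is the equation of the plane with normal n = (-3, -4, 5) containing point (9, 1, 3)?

The plane through P with normal n = (a, b, c) satisfies n·(r - P) = 0,
i.e. ax + by + cz = a·x₀ + b·y₀ + c·z₀.
d = (-3)·9 + (-4)·1 + 5·3
  = -27 - 4 + 15
  = -16
Equation: -3x - 4y + 5z = -16

-3x - 4y + 5z = -16


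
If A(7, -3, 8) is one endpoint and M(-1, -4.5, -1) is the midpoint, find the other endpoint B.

B = 2M - A
  = (2·(-1) - 7, 2·(-4.5) - (-3), 2·(-1) - 8)
  = (-2 - 7, -9 + 3, -2 - 8)
  = (-9, -6, -10)

(-9, -6, -10)


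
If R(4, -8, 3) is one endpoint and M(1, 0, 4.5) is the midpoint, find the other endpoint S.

S = 2M - R
  = (2·1 - 4, 2·0 - (-8), 2·4.5 - 3)
  = (2 - 4, 0 + 8, 9 - 3)
  = (-2, 8, 6)

(-2, 8, 6)


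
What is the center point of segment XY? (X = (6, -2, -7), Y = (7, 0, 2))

M = ((x₁+x₂)/2, (y₁+y₂)/2, (z₁+z₂)/2)
  = ((6 + 7)/2, (-2 + 0)/2, (-7 + 2)/2)
  = (13/2, -2/2, -5/2)
  = (6.5, -1, -2.5)

(6.5, -1, -2.5)


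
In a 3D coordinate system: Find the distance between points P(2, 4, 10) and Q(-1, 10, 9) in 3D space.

d = √[(x₂-x₁)² + (y₂-y₁)² + (z₂-z₁)²]
  = √[(-3)² + 6² + (-1)²]
  = √[9 + 36 + 1]
  = √46
  ≈ 6.782

6.782


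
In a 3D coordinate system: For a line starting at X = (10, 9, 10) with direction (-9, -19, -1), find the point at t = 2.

P(t) = X + t·d
  = (10 + (-9)·2, 9 + (-19)·2, 10 + (-1)·2)
  = (10 - 18, 9 - 38, 10 - 2)
  = (-8, -29, 8)

(-8, -29, 8)


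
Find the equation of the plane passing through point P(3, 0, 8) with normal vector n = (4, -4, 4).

The plane through P with normal n = (a, b, c) satisfies n·(r - P) = 0,
i.e. ax + by + cz = a·x₀ + b·y₀ + c·z₀.
d = 4·3 + (-4)·0 + 4·8
  = 12 + 0 + 32
  = 44
Equation: 4x - 4y + 4z = 44

4x - 4y + 4z = 44


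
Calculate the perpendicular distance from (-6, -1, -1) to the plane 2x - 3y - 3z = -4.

distance = |a·x₀ + b·y₀ + c·z₀ - d| / √(a² + b² + c²)
  = |2·(-6) + (-3)·(-1) + (-3)·(-1) - (-4)| / √(2² + (-3)² + (-3)²)
  = |-12 + 3 + 3 + 4| / √(4 + 9 + 9)
  = |-2| / √22
  = 2 / 4.69
  ≈ 0.4264

0.4264


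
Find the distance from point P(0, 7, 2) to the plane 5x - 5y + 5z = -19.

distance = |a·x₀ + b·y₀ + c·z₀ - d| / √(a² + b² + c²)
  = |5·0 + (-5)·7 + 5·2 - (-19)| / √(5² + (-5)² + 5²)
  = |0 - 35 + 10 + 19| / √(25 + 25 + 25)
  = |-6| / √75
  = 6 / 8.66
  ≈ 0.6928

0.6928


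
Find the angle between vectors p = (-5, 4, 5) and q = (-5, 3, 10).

p·q = (-5)·(-5) + 4·3 + 5·10 = 25 + 12 + 50 = 87
|p| = √((-5)² + 4² + 5²) = √66 ≈ 8.124
|q| = √((-5)² + 3² + 10²) = √134 ≈ 11.58
cos θ = (p·q)/(|p||q|) = 87/(8.124·11.58) ≈ 0.9251
θ = arccos(0.9251) ≈ 22.31°

22.31°


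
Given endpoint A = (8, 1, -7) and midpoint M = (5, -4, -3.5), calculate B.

B = 2M - A
  = (2·5 - 8, 2·(-4) - 1, 2·(-3.5) - (-7))
  = (10 - 8, -8 - 1, -7 + 7)
  = (2, -9, 0)

(2, -9, 0)


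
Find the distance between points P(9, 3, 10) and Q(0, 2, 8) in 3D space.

d = √[(x₂-x₁)² + (y₂-y₁)² + (z₂-z₁)²]
  = √[(-9)² + (-1)² + (-2)²]
  = √[81 + 1 + 4]
  = √86
  ≈ 9.274

9.274


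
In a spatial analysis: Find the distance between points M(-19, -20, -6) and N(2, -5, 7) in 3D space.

d = √[(x₂-x₁)² + (y₂-y₁)² + (z₂-z₁)²]
  = √[21² + 15² + 13²]
  = √[441 + 225 + 169]
  = √835
  ≈ 28.9

28.9


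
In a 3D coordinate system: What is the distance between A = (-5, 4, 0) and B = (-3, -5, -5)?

d = √[(x₂-x₁)² + (y₂-y₁)² + (z₂-z₁)²]
  = √[2² + (-9)² + (-5)²]
  = √[4 + 81 + 25]
  = √110
  ≈ 10.49

10.49


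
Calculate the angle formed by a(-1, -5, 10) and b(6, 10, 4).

a·b = (-1)·6 + (-5)·10 + 10·4 = -6 - 50 + 40 = -16
|a| = √((-1)² + (-5)² + 10²) = √126 ≈ 11.22
|b| = √(6² + 10² + 4²) = √152 ≈ 12.33
cos θ = (a·b)/(|a||b|) = -16/(11.22·12.33) ≈ -0.1156
θ = arccos(-0.1156) ≈ 96.64°

96.64°


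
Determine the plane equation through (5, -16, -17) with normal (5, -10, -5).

The plane through P with normal n = (a, b, c) satisfies n·(r - P) = 0,
i.e. ax + by + cz = a·x₀ + b·y₀ + c·z₀.
d = 5·5 + (-10)·(-16) + (-5)·(-17)
  = 25 + 160 + 85
  = 270
Equation: 5x - 10y - 5z = 270

5x - 10y - 5z = 270


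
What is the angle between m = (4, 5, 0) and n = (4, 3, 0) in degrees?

m·n = 4·4 + 5·3 + 0·0 = 16 + 15 + 0 = 31
|m| = √(4² + 5² + 0²) = √41 ≈ 6.403
|n| = √(4² + 3² + 0²) = √25 ≈ 5
cos θ = (m·n)/(|m||n|) = 31/(6.403·5) ≈ 0.9683
θ = arccos(0.9683) ≈ 14.47°

14.47°


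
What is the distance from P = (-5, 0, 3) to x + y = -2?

distance = |a·x₀ + b·y₀ + c·z₀ - d| / √(a² + b² + c²)
  = |1·(-5) + 1·0 + 0·3 - (-2)| / √(1² + 1² + 0²)
  = |-5 + 0 + 0 + 2| / √(1 + 1 + 0)
  = |-3| / √2
  = 3 / 1.414
  ≈ 2.121

2.121


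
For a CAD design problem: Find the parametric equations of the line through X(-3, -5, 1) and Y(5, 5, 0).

Direction vector d = Y - X = (5 + 3, 5 + 5, 0 - 1) = (8, 10, -1)
Parametric form r = X + t·d:
x = -3 + 8t, y = -5 + 10t, z = 1 - t

x = -3 + 8t, y = -5 + 10t, z = 1 - t


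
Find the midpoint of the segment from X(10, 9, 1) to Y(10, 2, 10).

M = ((x₁+x₂)/2, (y₁+y₂)/2, (z₁+z₂)/2)
  = ((10 + 10)/2, (9 + 2)/2, (1 + 10)/2)
  = (20/2, 11/2, 11/2)
  = (10, 5.5, 5.5)

(10, 5.5, 5.5)


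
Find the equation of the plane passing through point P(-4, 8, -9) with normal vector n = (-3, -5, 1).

The plane through P with normal n = (a, b, c) satisfies n·(r - P) = 0,
i.e. ax + by + cz = a·x₀ + b·y₀ + c·z₀.
d = (-3)·(-4) + (-5)·8 + 1·(-9)
  = 12 - 40 - 9
  = -37
Equation: -3x - 5y + z = -37

-3x - 5y + z = -37


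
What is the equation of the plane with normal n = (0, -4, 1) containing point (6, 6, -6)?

The plane through P with normal n = (a, b, c) satisfies n·(r - P) = 0,
i.e. ax + by + cz = a·x₀ + b·y₀ + c·z₀.
d = 0·6 + (-4)·6 + 1·(-6)
  = 0 - 24 - 6
  = -30
Equation: -4y + z = -30

-4y + z = -30


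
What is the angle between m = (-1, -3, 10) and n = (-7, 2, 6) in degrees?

m·n = (-1)·(-7) + (-3)·2 + 10·6 = 7 - 6 + 60 = 61
|m| = √((-1)² + (-3)² + 10²) = √110 ≈ 10.49
|n| = √((-7)² + 2² + 6²) = √89 ≈ 9.434
cos θ = (m·n)/(|m||n|) = 61/(10.49·9.434) ≈ 0.6165
θ = arccos(0.6165) ≈ 51.94°

51.94°


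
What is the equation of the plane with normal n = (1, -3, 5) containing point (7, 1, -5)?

The plane through P with normal n = (a, b, c) satisfies n·(r - P) = 0,
i.e. ax + by + cz = a·x₀ + b·y₀ + c·z₀.
d = 1·7 + (-3)·1 + 5·(-5)
  = 7 - 3 - 25
  = -21
Equation: x - 3y + 5z = -21

x - 3y + 5z = -21


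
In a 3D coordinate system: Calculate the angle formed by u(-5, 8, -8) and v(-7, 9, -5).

u·v = (-5)·(-7) + 8·9 + (-8)·(-5) = 35 + 72 + 40 = 147
|u| = √((-5)² + 8² + (-8)²) = √153 ≈ 12.37
|v| = √((-7)² + 9² + (-5)²) = √155 ≈ 12.45
cos θ = (u·v)/(|u||v|) = 147/(12.37·12.45) ≈ 0.9546
θ = arccos(0.9546) ≈ 17.34°

17.34°


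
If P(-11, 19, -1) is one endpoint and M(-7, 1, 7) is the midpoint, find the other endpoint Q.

Q = 2M - P
  = (2·(-7) - (-11), 2·1 - 19, 2·7 - (-1))
  = (-14 + 11, 2 - 19, 14 + 1)
  = (-3, -17, 15)

(-3, -17, 15)


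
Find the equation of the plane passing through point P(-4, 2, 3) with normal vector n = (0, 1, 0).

The plane through P with normal n = (a, b, c) satisfies n·(r - P) = 0,
i.e. ax + by + cz = a·x₀ + b·y₀ + c·z₀.
d = 0·(-4) + 1·2 + 0·3
  = 0 + 2 + 0
  = 2
Equation: y = 2

y = 2


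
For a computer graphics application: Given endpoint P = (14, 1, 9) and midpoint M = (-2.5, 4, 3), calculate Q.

Q = 2M - P
  = (2·(-2.5) - 14, 2·4 - 1, 2·3 - 9)
  = (-5 - 14, 8 - 1, 6 - 9)
  = (-19, 7, -3)

(-19, 7, -3)


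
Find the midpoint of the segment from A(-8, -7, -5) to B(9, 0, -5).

M = ((x₁+x₂)/2, (y₁+y₂)/2, (z₁+z₂)/2)
  = ((-8 + 9)/2, (-7 + 0)/2, (-5 - 5)/2)
  = (1/2, -7/2, -10/2)
  = (0.5, -3.5, -5)

(0.5, -3.5, -5)


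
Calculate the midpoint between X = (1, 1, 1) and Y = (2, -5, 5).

M = ((x₁+x₂)/2, (y₁+y₂)/2, (z₁+z₂)/2)
  = ((1 + 2)/2, (1 - 5)/2, (1 + 5)/2)
  = (3/2, -4/2, 6/2)
  = (1.5, -2, 3)

(1.5, -2, 3)


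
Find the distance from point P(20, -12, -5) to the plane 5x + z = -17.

distance = |a·x₀ + b·y₀ + c·z₀ - d| / √(a² + b² + c²)
  = |5·20 + 0·(-12) + 1·(-5) - (-17)| / √(5² + 0² + 1²)
  = |100 + 0 - 5 + 17| / √(25 + 0 + 1)
  = |112| / √26
  = 112 / 5.099
  ≈ 21.97

21.97


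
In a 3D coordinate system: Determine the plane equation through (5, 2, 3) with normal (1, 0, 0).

The plane through P with normal n = (a, b, c) satisfies n·(r - P) = 0,
i.e. ax + by + cz = a·x₀ + b·y₀ + c·z₀.
d = 1·5 + 0·2 + 0·3
  = 5 + 0 + 0
  = 5
Equation: x = 5

x = 5


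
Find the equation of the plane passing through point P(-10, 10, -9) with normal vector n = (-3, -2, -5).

The plane through P with normal n = (a, b, c) satisfies n·(r - P) = 0,
i.e. ax + by + cz = a·x₀ + b·y₀ + c·z₀.
d = (-3)·(-10) + (-2)·10 + (-5)·(-9)
  = 30 - 20 + 45
  = 55
Equation: -3x - 2y - 5z = 55

-3x - 2y - 5z = 55


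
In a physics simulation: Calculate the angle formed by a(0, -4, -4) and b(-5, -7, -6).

a·b = 0·(-5) + (-4)·(-7) + (-4)·(-6) = 0 + 28 + 24 = 52
|a| = √(0² + (-4)² + (-4)²) = √32 ≈ 5.657
|b| = √((-5)² + (-7)² + (-6)²) = √110 ≈ 10.49
cos θ = (a·b)/(|a||b|) = 52/(5.657·10.49) ≈ 0.8765
θ = arccos(0.8765) ≈ 28.78°

28.78°


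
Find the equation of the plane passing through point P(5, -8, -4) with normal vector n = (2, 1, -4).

The plane through P with normal n = (a, b, c) satisfies n·(r - P) = 0,
i.e. ax + by + cz = a·x₀ + b·y₀ + c·z₀.
d = 2·5 + 1·(-8) + (-4)·(-4)
  = 10 - 8 + 16
  = 18
Equation: 2x + y - 4z = 18

2x + y - 4z = 18


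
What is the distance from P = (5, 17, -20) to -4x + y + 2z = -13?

distance = |a·x₀ + b·y₀ + c·z₀ - d| / √(a² + b² + c²)
  = |(-4)·5 + 1·17 + 2·(-20) - (-13)| / √((-4)² + 1² + 2²)
  = |-20 + 17 - 40 + 13| / √(16 + 1 + 4)
  = |-30| / √21
  = 30 / 4.583
  ≈ 6.547

6.547


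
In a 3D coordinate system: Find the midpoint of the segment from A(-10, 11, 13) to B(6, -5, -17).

M = ((x₁+x₂)/2, (y₁+y₂)/2, (z₁+z₂)/2)
  = ((-10 + 6)/2, (11 - 5)/2, (13 - 17)/2)
  = (-4/2, 6/2, -4/2)
  = (-2, 3, -2)

(-2, 3, -2)


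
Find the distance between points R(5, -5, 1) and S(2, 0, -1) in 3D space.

d = √[(x₂-x₁)² + (y₂-y₁)² + (z₂-z₁)²]
  = √[(-3)² + 5² + (-2)²]
  = √[9 + 25 + 4]
  = √38
  ≈ 6.164

6.164


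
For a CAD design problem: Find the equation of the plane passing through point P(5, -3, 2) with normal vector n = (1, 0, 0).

The plane through P with normal n = (a, b, c) satisfies n·(r - P) = 0,
i.e. ax + by + cz = a·x₀ + b·y₀ + c·z₀.
d = 1·5 + 0·(-3) + 0·2
  = 5 + 0 + 0
  = 5
Equation: x = 5

x = 5


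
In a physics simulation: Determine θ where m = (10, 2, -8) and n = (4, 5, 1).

m·n = 10·4 + 2·5 + (-8)·1 = 40 + 10 - 8 = 42
|m| = √(10² + 2² + (-8)²) = √168 ≈ 12.96
|n| = √(4² + 5² + 1²) = √42 ≈ 6.481
cos θ = (m·n)/(|m||n|) = 42/(12.96·6.481) ≈ 0.5
θ = arccos(0.5) ≈ 60°

60°


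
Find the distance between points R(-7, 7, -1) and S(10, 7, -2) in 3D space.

d = √[(x₂-x₁)² + (y₂-y₁)² + (z₂-z₁)²]
  = √[17² + 0² + (-1)²]
  = √[289 + 0 + 1]
  = √290
  ≈ 17.03

17.03


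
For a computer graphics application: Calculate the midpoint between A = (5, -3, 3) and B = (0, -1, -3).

M = ((x₁+x₂)/2, (y₁+y₂)/2, (z₁+z₂)/2)
  = ((5 + 0)/2, (-3 - 1)/2, (3 - 3)/2)
  = (5/2, -4/2, 0/2)
  = (2.5, -2, 0)

(2.5, -2, 0)


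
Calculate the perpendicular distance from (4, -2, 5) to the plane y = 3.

distance = |a·x₀ + b·y₀ + c·z₀ - d| / √(a² + b² + c²)
  = |0·4 + 1·(-2) + 0·5 - 3| / √(0² + 1² + 0²)
  = |0 - 2 + 0 - 3| / √(0 + 1 + 0)
  = |-5| / √1
  = 5 / 1
  ≈ 5

5


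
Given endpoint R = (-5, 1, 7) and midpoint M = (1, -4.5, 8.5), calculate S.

S = 2M - R
  = (2·1 - (-5), 2·(-4.5) - 1, 2·8.5 - 7)
  = (2 + 5, -9 - 1, 17 - 7)
  = (7, -10, 10)

(7, -10, 10)


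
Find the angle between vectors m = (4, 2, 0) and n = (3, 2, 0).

m·n = 4·3 + 2·2 + 0·0 = 12 + 4 + 0 = 16
|m| = √(4² + 2² + 0²) = √20 ≈ 4.472
|n| = √(3² + 2² + 0²) = √13 ≈ 3.606
cos θ = (m·n)/(|m||n|) = 16/(4.472·3.606) ≈ 0.9923
θ = arccos(0.9923) ≈ 7.125°

7.125°


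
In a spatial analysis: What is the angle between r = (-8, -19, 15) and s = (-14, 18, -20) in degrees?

r·s = (-8)·(-14) + (-19)·18 + 15·(-20) = 112 - 342 - 300 = -530
|r| = √((-8)² + (-19)² + 15²) = √650 ≈ 25.5
|s| = √((-14)² + 18² + (-20)²) = √920 ≈ 30.33
cos θ = (r·s)/(|r||s|) = -530/(25.5·30.33) ≈ -0.6854
θ = arccos(-0.6854) ≈ 133.3°

133.3°


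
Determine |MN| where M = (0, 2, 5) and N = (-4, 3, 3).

d = √[(x₂-x₁)² + (y₂-y₁)² + (z₂-z₁)²]
  = √[(-4)² + 1² + (-2)²]
  = √[16 + 1 + 4]
  = √21
  ≈ 4.583

4.583


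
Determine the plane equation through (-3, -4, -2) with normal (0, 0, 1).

The plane through P with normal n = (a, b, c) satisfies n·(r - P) = 0,
i.e. ax + by + cz = a·x₀ + b·y₀ + c·z₀.
d = 0·(-3) + 0·(-4) + 1·(-2)
  = 0 + 0 - 2
  = -2
Equation: z = -2

z = -2


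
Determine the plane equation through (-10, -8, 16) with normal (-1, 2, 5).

The plane through P with normal n = (a, b, c) satisfies n·(r - P) = 0,
i.e. ax + by + cz = a·x₀ + b·y₀ + c·z₀.
d = (-1)·(-10) + 2·(-8) + 5·16
  = 10 - 16 + 80
  = 74
Equation: -x + 2y + 5z = 74

-x + 2y + 5z = 74


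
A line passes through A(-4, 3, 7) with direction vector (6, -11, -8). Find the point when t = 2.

P(t) = A + t·d
  = (-4 + 6·2, 3 + (-11)·2, 7 + (-8)·2)
  = (-4 + 12, 3 - 22, 7 - 16)
  = (8, -19, -9)

(8, -19, -9)


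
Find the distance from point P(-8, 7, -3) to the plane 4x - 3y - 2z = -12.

distance = |a·x₀ + b·y₀ + c·z₀ - d| / √(a² + b² + c²)
  = |4·(-8) + (-3)·7 + (-2)·(-3) - (-12)| / √(4² + (-3)² + (-2)²)
  = |-32 - 21 + 6 + 12| / √(16 + 9 + 4)
  = |-35| / √29
  = 35 / 5.385
  ≈ 6.499

6.499


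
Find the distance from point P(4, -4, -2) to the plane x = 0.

distance = |a·x₀ + b·y₀ + c·z₀ - d| / √(a² + b² + c²)
  = |1·4 + 0·(-4) + 0·(-2) - 0| / √(1² + 0² + 0²)
  = |4 + 0 + 0 + 0| / √(1 + 0 + 0)
  = |4| / √1
  = 4 / 1
  ≈ 4

4


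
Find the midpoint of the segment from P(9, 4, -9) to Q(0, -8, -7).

M = ((x₁+x₂)/2, (y₁+y₂)/2, (z₁+z₂)/2)
  = ((9 + 0)/2, (4 - 8)/2, (-9 - 7)/2)
  = (9/2, -4/2, -16/2)
  = (4.5, -2, -8)

(4.5, -2, -8)


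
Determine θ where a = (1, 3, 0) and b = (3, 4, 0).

a·b = 1·3 + 3·4 + 0·0 = 3 + 12 + 0 = 15
|a| = √(1² + 3² + 0²) = √10 ≈ 3.162
|b| = √(3² + 4² + 0²) = √25 ≈ 5
cos θ = (a·b)/(|a||b|) = 15/(3.162·5) ≈ 0.9487
θ = arccos(0.9487) ≈ 18.43°

18.43°


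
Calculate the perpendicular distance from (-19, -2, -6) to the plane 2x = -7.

distance = |a·x₀ + b·y₀ + c·z₀ - d| / √(a² + b² + c²)
  = |2·(-19) + 0·(-2) + 0·(-6) - (-7)| / √(2² + 0² + 0²)
  = |-38 + 0 + 0 + 7| / √(4 + 0 + 0)
  = |-31| / √4
  = 31 / 2
  ≈ 15.5

15.5


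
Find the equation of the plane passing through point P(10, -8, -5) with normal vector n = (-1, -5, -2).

The plane through P with normal n = (a, b, c) satisfies n·(r - P) = 0,
i.e. ax + by + cz = a·x₀ + b·y₀ + c·z₀.
d = (-1)·10 + (-5)·(-8) + (-2)·(-5)
  = -10 + 40 + 10
  = 40
Equation: -x - 5y - 2z = 40

-x - 5y - 2z = 40


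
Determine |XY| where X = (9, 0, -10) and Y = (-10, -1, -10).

d = √[(x₂-x₁)² + (y₂-y₁)² + (z₂-z₁)²]
  = √[(-19)² + (-1)² + 0²]
  = √[361 + 1 + 0]
  = √362
  ≈ 19.03

19.03


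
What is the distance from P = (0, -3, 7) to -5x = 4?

distance = |a·x₀ + b·y₀ + c·z₀ - d| / √(a² + b² + c²)
  = |(-5)·0 + 0·(-3) + 0·7 - 4| / √((-5)² + 0² + 0²)
  = |0 + 0 + 0 - 4| / √(25 + 0 + 0)
  = |-4| / √25
  = 4 / 5
  ≈ 0.8

0.8


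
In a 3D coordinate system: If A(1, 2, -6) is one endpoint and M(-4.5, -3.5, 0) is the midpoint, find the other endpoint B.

B = 2M - A
  = (2·(-4.5) - 1, 2·(-3.5) - 2, 2·0 - (-6))
  = (-9 - 1, -7 - 2, 0 + 6)
  = (-10, -9, 6)

(-10, -9, 6)


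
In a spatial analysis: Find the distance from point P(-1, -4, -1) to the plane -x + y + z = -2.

distance = |a·x₀ + b·y₀ + c·z₀ - d| / √(a² + b² + c²)
  = |(-1)·(-1) + 1·(-4) + 1·(-1) - (-2)| / √((-1)² + 1² + 1²)
  = |1 - 4 - 1 + 2| / √(1 + 1 + 1)
  = |-2| / √3
  = 2 / 1.732
  ≈ 1.155

1.155


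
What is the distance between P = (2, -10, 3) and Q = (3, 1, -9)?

d = √[(x₂-x₁)² + (y₂-y₁)² + (z₂-z₁)²]
  = √[1² + 11² + (-12)²]
  = √[1 + 121 + 144]
  = √266
  ≈ 16.31

16.31


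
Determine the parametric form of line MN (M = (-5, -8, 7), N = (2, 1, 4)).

Direction vector d = N - M = (2 + 5, 1 + 8, 4 - 7) = (7, 9, -3)
Parametric form r = M + t·d:
x = -5 + 7t, y = -8 + 9t, z = 7 - 3t

x = -5 + 7t, y = -8 + 9t, z = 7 - 3t


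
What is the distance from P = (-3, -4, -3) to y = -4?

distance = |a·x₀ + b·y₀ + c·z₀ - d| / √(a² + b² + c²)
  = |0·(-3) + 1·(-4) + 0·(-3) - (-4)| / √(0² + 1² + 0²)
  = |0 - 4 + 0 + 4| / √(0 + 1 + 0)
  = |0| / √1
  = 0 / 1
  ≈ 0

0


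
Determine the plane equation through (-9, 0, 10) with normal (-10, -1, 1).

The plane through P with normal n = (a, b, c) satisfies n·(r - P) = 0,
i.e. ax + by + cz = a·x₀ + b·y₀ + c·z₀.
d = (-10)·(-9) + (-1)·0 + 1·10
  = 90 + 0 + 10
  = 100
Equation: -10x - y + z = 100

-10x - y + z = 100


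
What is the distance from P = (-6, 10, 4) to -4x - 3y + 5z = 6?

distance = |a·x₀ + b·y₀ + c·z₀ - d| / √(a² + b² + c²)
  = |(-4)·(-6) + (-3)·10 + 5·4 - 6| / √((-4)² + (-3)² + 5²)
  = |24 - 30 + 20 - 6| / √(16 + 9 + 25)
  = |8| / √50
  = 8 / 7.071
  ≈ 1.131

1.131


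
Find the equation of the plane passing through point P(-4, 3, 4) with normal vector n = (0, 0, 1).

The plane through P with normal n = (a, b, c) satisfies n·(r - P) = 0,
i.e. ax + by + cz = a·x₀ + b·y₀ + c·z₀.
d = 0·(-4) + 0·3 + 1·4
  = 0 + 0 + 4
  = 4
Equation: z = 4

z = 4


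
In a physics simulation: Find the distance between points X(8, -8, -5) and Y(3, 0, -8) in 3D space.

d = √[(x₂-x₁)² + (y₂-y₁)² + (z₂-z₁)²]
  = √[(-5)² + 8² + (-3)²]
  = √[25 + 64 + 9]
  = √98
  ≈ 9.899

9.899


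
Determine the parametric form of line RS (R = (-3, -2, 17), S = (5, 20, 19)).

Direction vector d = S - R = (5 + 3, 20 + 2, 19 - 17) = (8, 22, 2)
Parametric form r = R + t·d:
x = -3 + 8t, y = -2 + 22t, z = 17 + 2t

x = -3 + 8t, y = -2 + 22t, z = 17 + 2t


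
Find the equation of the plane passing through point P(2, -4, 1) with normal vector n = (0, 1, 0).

The plane through P with normal n = (a, b, c) satisfies n·(r - P) = 0,
i.e. ax + by + cz = a·x₀ + b·y₀ + c·z₀.
d = 0·2 + 1·(-4) + 0·1
  = 0 - 4 + 0
  = -4
Equation: y = -4

y = -4


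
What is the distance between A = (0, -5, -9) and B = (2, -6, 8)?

d = √[(x₂-x₁)² + (y₂-y₁)² + (z₂-z₁)²]
  = √[2² + (-1)² + 17²]
  = √[4 + 1 + 289]
  = √294
  ≈ 17.15

17.15


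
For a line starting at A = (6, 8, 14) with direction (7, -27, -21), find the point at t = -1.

P(t) = A + t·d
  = (6 + 7·(-1), 8 + (-27)·(-1), 14 + (-21)·(-1))
  = (6 - 7, 8 + 27, 14 + 21)
  = (-1, 35, 35)

(-1, 35, 35)


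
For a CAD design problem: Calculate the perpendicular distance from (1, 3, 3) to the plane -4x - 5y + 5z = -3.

distance = |a·x₀ + b·y₀ + c·z₀ - d| / √(a² + b² + c²)
  = |(-4)·1 + (-5)·3 + 5·3 - (-3)| / √((-4)² + (-5)² + 5²)
  = |-4 - 15 + 15 + 3| / √(16 + 25 + 25)
  = |-1| / √66
  = 1 / 8.124
  ≈ 0.1231

0.1231


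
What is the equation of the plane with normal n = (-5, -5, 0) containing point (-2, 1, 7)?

The plane through P with normal n = (a, b, c) satisfies n·(r - P) = 0,
i.e. ax + by + cz = a·x₀ + b·y₀ + c·z₀.
d = (-5)·(-2) + (-5)·1 + 0·7
  = 10 - 5 + 0
  = 5
Equation: -5x - 5y = 5

-5x - 5y = 5


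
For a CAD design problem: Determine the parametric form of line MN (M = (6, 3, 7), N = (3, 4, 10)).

Direction vector d = N - M = (3 - 6, 4 - 3, 10 - 7) = (-3, 1, 3)
Parametric form r = M + t·d:
x = 6 - 3t, y = 3 + t, z = 7 + 3t

x = 6 - 3t, y = 3 + t, z = 7 + 3t


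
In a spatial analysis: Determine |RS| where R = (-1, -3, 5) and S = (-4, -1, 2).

d = √[(x₂-x₁)² + (y₂-y₁)² + (z₂-z₁)²]
  = √[(-3)² + 2² + (-3)²]
  = √[9 + 4 + 9]
  = √22
  ≈ 4.69

4.69


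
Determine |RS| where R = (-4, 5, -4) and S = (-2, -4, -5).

d = √[(x₂-x₁)² + (y₂-y₁)² + (z₂-z₁)²]
  = √[2² + (-9)² + (-1)²]
  = √[4 + 81 + 1]
  = √86
  ≈ 9.274

9.274


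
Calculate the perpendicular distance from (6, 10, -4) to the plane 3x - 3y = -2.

distance = |a·x₀ + b·y₀ + c·z₀ - d| / √(a² + b² + c²)
  = |3·6 + (-3)·10 + 0·(-4) - (-2)| / √(3² + (-3)² + 0²)
  = |18 - 30 + 0 + 2| / √(9 + 9 + 0)
  = |-10| / √18
  = 10 / 4.243
  ≈ 2.357

2.357


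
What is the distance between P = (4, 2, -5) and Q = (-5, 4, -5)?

d = √[(x₂-x₁)² + (y₂-y₁)² + (z₂-z₁)²]
  = √[(-9)² + 2² + 0²]
  = √[81 + 4 + 0]
  = √85
  ≈ 9.22

9.22


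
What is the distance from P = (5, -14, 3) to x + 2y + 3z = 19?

distance = |a·x₀ + b·y₀ + c·z₀ - d| / √(a² + b² + c²)
  = |1·5 + 2·(-14) + 3·3 - 19| / √(1² + 2² + 3²)
  = |5 - 28 + 9 - 19| / √(1 + 4 + 9)
  = |-33| / √14
  = 33 / 3.742
  ≈ 8.82

8.82


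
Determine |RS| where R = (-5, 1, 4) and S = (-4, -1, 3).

d = √[(x₂-x₁)² + (y₂-y₁)² + (z₂-z₁)²]
  = √[1² + (-2)² + (-1)²]
  = √[1 + 4 + 1]
  = √6
  ≈ 2.449

2.449


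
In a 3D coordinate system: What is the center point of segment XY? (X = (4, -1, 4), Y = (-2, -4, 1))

M = ((x₁+x₂)/2, (y₁+y₂)/2, (z₁+z₂)/2)
  = ((4 - 2)/2, (-1 - 4)/2, (4 + 1)/2)
  = (2/2, -5/2, 5/2)
  = (1, -2.5, 2.5)

(1, -2.5, 2.5)


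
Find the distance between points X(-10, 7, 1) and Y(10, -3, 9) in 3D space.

d = √[(x₂-x₁)² + (y₂-y₁)² + (z₂-z₁)²]
  = √[20² + (-10)² + 8²]
  = √[400 + 100 + 64]
  = √564
  ≈ 23.75

23.75


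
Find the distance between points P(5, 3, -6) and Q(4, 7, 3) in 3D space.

d = √[(x₂-x₁)² + (y₂-y₁)² + (z₂-z₁)²]
  = √[(-1)² + 4² + 9²]
  = √[1 + 16 + 81]
  = √98
  ≈ 9.899

9.899


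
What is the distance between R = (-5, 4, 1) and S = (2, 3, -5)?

d = √[(x₂-x₁)² + (y₂-y₁)² + (z₂-z₁)²]
  = √[7² + (-1)² + (-6)²]
  = √[49 + 1 + 36]
  = √86
  ≈ 9.274

9.274


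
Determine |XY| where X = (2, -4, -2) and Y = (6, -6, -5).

d = √[(x₂-x₁)² + (y₂-y₁)² + (z₂-z₁)²]
  = √[4² + (-2)² + (-3)²]
  = √[16 + 4 + 9]
  = √29
  ≈ 5.385

5.385


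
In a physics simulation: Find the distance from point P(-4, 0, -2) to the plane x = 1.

distance = |a·x₀ + b·y₀ + c·z₀ - d| / √(a² + b² + c²)
  = |1·(-4) + 0·0 + 0·(-2) - 1| / √(1² + 0² + 0²)
  = |-4 + 0 + 0 - 1| / √(1 + 0 + 0)
  = |-5| / √1
  = 5 / 1
  ≈ 5

5


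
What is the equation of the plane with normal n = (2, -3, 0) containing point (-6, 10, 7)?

The plane through P with normal n = (a, b, c) satisfies n·(r - P) = 0,
i.e. ax + by + cz = a·x₀ + b·y₀ + c·z₀.
d = 2·(-6) + (-3)·10 + 0·7
  = -12 - 30 + 0
  = -42
Equation: 2x - 3y = -42

2x - 3y = -42


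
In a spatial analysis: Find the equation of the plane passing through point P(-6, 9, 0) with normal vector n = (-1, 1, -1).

The plane through P with normal n = (a, b, c) satisfies n·(r - P) = 0,
i.e. ax + by + cz = a·x₀ + b·y₀ + c·z₀.
d = (-1)·(-6) + 1·9 + (-1)·0
  = 6 + 9 + 0
  = 15
Equation: -x + y - z = 15

-x + y - z = 15


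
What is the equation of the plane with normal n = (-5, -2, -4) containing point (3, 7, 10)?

The plane through P with normal n = (a, b, c) satisfies n·(r - P) = 0,
i.e. ax + by + cz = a·x₀ + b·y₀ + c·z₀.
d = (-5)·3 + (-2)·7 + (-4)·10
  = -15 - 14 - 40
  = -69
Equation: -5x - 2y - 4z = -69

-5x - 2y - 4z = -69


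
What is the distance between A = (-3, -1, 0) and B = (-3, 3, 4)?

d = √[(x₂-x₁)² + (y₂-y₁)² + (z₂-z₁)²]
  = √[0² + 4² + 4²]
  = √[0 + 16 + 16]
  = √32
  ≈ 5.657

5.657


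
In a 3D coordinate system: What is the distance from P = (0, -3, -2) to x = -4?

distance = |a·x₀ + b·y₀ + c·z₀ - d| / √(a² + b² + c²)
  = |1·0 + 0·(-3) + 0·(-2) - (-4)| / √(1² + 0² + 0²)
  = |0 + 0 + 0 + 4| / √(1 + 0 + 0)
  = |4| / √1
  = 4 / 1
  ≈ 4

4


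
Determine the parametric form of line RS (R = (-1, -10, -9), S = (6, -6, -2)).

Direction vector d = S - R = (6 + 1, -6 + 10, -2 + 9) = (7, 4, 7)
Parametric form r = R + t·d:
x = -1 + 7t, y = -10 + 4t, z = -9 + 7t

x = -1 + 7t, y = -10 + 4t, z = -9 + 7t


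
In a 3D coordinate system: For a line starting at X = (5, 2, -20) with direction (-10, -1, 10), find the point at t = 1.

P(t) = X + t·d
  = (5 + (-10)·1, 2 + (-1)·1, -20 + 10·1)
  = (5 - 10, 2 - 1, -20 + 10)
  = (-5, 1, -10)

(-5, 1, -10)


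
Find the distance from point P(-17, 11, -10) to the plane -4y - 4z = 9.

distance = |a·x₀ + b·y₀ + c·z₀ - d| / √(a² + b² + c²)
  = |0·(-17) + (-4)·11 + (-4)·(-10) - 9| / √(0² + (-4)² + (-4)²)
  = |0 - 44 + 40 - 9| / √(0 + 16 + 16)
  = |-13| / √32
  = 13 / 5.657
  ≈ 2.298

2.298


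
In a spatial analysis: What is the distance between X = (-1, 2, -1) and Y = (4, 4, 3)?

d = √[(x₂-x₁)² + (y₂-y₁)² + (z₂-z₁)²]
  = √[5² + 2² + 4²]
  = √[25 + 4 + 16]
  = √45
  ≈ 6.708

6.708
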